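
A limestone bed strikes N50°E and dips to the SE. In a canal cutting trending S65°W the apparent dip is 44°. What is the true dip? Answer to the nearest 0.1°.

75.0°

The section is 15° from the strike.
tan(true dip) = tan 44° / sin 15° = 3.7311
δ = arctan(3.7311) = 75.00°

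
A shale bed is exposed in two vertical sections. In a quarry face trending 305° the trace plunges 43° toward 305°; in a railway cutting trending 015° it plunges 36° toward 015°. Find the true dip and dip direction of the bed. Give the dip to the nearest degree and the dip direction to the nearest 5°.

true dip 46°, dip direction 330°

The two traces are lines in the plane: v₁ = (sin 305°·cos 43°, cos 305°·cos 43°, −sin 43°), v₂ = (sin 15°·cos 36°, cos 15°·cos 36°, −sin 36°).
n = v₁ × v₂ = (-0.286, 0.495, 0.556) (taken with n_z > 0).
tan δ = √(n_x²+n_y²)/n_z = 0.572/0.556, so δ = 45.8°.
Dip direction = atan2(-0.286, 0.495) = 330° (azimuth of n's horizontal projection).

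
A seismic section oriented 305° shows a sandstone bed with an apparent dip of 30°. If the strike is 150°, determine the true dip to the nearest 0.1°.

The section is 25° from the strike.
tan δ = tan α / sin β = tan 30° / sin 25° = 0.5774 / 0.4226 = 1.3661
δ = arctan(1.3661) = 53.80°

53.8°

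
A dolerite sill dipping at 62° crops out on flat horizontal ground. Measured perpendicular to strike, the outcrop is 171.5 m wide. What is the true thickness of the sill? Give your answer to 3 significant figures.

True thickness t = w · sin(dip) = 171.5 × sin 62°
t = 171.5 × 0.8829 = 151.426 m

151 m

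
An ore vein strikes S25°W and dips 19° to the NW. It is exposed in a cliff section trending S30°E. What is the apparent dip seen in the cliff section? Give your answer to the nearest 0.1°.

The section lies 55° from the strike.
tan α = tan 19° × sin 55° = 0.3443 × 0.8192 = 0.2821
α = arctan(0.2821) = 15.75°

15.8°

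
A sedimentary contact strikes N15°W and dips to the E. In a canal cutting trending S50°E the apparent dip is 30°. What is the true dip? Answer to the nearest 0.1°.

45.2°

The section is 35° from the strike.
tan(true dip) = tan 30° / sin 35° = 1.0066
δ = arctan(1.0066) = 45.19°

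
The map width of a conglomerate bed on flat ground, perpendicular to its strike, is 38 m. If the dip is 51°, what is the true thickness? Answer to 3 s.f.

29.5 m

True thickness t = w · sin(dip) = 38 × sin 51°
t = 38 × 0.7771 = 29.532 m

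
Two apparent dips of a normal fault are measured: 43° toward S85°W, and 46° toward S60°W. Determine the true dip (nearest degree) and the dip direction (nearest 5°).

true dip 46°, dip direction 240°

Represent each trace as a vector plunging at its apparent dip toward its trend (east-north-up frame): v₁ = (-0.729, -0.064, -0.682), v₂ = (-0.602, -0.347, -0.719).
Cross product v₁ × v₂ gives the pole to the plane: n ∝ (-0.191, -0.114, 0.215).
tan δ = √(n_x²+n_y²)/n_z = 0.222/0.215, so δ = 46.0°.
The horizontal component of n points toward azimuth atan2(n_x, n_y) = 239°, the dip direction.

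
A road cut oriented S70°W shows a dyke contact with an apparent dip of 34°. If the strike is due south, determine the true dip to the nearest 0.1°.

35.7°

β = acute angle between strike due south and section S70°W = 70°.
tan δ = tan α / sin β = tan 34° / sin 70° = 0.6745 / 0.9397 = 0.7178
δ = arctan(0.7178) = 35.67°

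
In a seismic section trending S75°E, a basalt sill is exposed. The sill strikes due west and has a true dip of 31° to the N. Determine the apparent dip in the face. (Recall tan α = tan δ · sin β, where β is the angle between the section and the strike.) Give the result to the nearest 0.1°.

8.8°

The strike is due west and the section trends S75°E; the acute angle between them is β = 15°.
tan(apparent dip) = tan 31° · sin 15° = 0.1555
apparent dip = arctan 0.1555 = 8.84°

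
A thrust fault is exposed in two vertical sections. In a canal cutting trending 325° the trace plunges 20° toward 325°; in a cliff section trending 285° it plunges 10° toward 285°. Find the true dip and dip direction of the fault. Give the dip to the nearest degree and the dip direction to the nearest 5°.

The two traces are lines in the plane: v₁ = (sin 325°·cos 20°, cos 325°·cos 20°, −sin 20°), v₂ = (sin 285°·cos 10°, cos 285°·cos 10°, −sin 10°).
n = v₁ × v₂ = (-0.046, 0.232, 0.595) (taken with n_z > 0).
True dip = arccos(n_z / |n|) = arccos(0.9293) = 21.7°.
Dip direction = azimuth of (n_x, n_y) = atan2(-0.046, 0.232) = 349°.

true dip 22°, dip direction 350°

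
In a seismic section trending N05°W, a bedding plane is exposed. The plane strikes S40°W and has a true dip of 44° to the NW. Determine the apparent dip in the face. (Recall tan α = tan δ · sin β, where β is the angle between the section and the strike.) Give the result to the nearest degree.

The section lies 45° from the strike.
tan α = tan 44° × sin 45° = 0.9657 × 0.7071 = 0.6828
apparent dip = arctan 0.6828 = 34.33°

34°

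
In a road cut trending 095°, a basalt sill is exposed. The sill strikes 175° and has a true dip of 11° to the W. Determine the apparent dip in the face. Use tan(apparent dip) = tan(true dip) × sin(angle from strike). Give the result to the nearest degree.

Angle between strike (175°) and section (095°): β = 80°.
tan(apparent dip) = tan 11° · sin 80° = 0.1914
α = arctan(0.1914) = 10.84°

11°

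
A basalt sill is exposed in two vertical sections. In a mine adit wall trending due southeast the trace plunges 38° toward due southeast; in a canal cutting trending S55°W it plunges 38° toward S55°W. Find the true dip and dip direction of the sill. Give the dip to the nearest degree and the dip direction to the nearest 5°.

Each apparent-dip line lies in the plane. As unit vectors (x east, y north, z up), v₁ plunges 38°→due southeast and v₂ plunges 38°→S55°W.
n = v₁ × v₂ = (-0.065, -0.740, 0.612) (taken with n_z > 0).
Dip δ = arctan(|n_h|/n_z) = arctan(0.743/0.612) = 50.6°.
The horizontal component of n points toward azimuth atan2(n_x, n_y) = 185°, the dip direction.

true dip 51°, dip direction 185°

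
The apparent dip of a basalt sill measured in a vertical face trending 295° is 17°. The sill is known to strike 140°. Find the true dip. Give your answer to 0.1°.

The section is 25° from the strike.
tan(true dip) = tan 17° / sin 25° = 0.7234
true dip = arctan 0.7234 = 35.88°

35.9°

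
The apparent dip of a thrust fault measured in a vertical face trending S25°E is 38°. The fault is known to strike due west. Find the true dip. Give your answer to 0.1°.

40.8°

β = acute angle between strike due west and section S25°E = 65°.
tan δ = tan α / sin β = tan 38° / sin 65° = 0.7813 / 0.9063 = 0.8621
δ = arctan(0.8621) = 40.76°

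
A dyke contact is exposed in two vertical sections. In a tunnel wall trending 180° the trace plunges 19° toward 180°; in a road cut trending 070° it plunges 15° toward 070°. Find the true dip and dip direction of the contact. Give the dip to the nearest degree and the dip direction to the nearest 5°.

The two traces are lines in the plane: v₁ = (sin 180°·cos 19°, cos 180°·cos 19°, −sin 19°), v₂ = (sin 70°·cos 15°, cos 70°·cos 15°, −sin 15°).
n = v₁ × v₂ = (0.352, -0.296, 0.858) (taken with n_z > 0).
Dip δ = arctan(|n_h|/n_z) = arctan(0.460/0.858) = 28.2°.
Dip direction = azimuth of (n_x, n_y) = atan2(0.352, -0.296) = 130°.

true dip 28°, dip direction 130°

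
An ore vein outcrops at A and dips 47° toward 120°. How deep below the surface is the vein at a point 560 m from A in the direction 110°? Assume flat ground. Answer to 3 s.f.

The hole lies 10° from the dip direction, so the down-dip offset is 560 × cos 10° = 551.49 m.
Depth = down-dip offset × tan(dip) = 551.49 × tan 47° = 551.49 × 1.0724
Depth = 591.40 m

591 m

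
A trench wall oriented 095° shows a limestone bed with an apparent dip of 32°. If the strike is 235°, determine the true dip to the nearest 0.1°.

44.2°

β = acute angle between strike 235° and section 095° = 40°.
tan(true dip) = tan 32° / sin 40° = 0.9721
true dip = arctan 0.9721 = 44.19°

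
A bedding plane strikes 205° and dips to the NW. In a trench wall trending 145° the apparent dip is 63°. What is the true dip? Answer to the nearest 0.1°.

66.2°

β = acute angle between strike 205° and section 145° = 60°.
tan(true dip) = tan 63° / sin 60° = 2.2662
δ = arctan(2.2662) = 66.19°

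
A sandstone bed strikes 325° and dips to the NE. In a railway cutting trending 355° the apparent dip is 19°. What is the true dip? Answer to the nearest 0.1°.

34.6°

The section is 30° from the strike.
tan δ = tan α / sin β = tan 19° / sin 30° = 0.3443 / 0.5000 = 0.6887
δ = arctan(0.6887) = 34.55°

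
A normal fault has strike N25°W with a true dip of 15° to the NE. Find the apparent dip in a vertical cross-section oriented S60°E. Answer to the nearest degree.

The section lies 35° from the strike.
tan(apparent dip) = tan 15° · sin 35° = 0.1537
apparent dip = arctan 0.1537 = 8.74°

9°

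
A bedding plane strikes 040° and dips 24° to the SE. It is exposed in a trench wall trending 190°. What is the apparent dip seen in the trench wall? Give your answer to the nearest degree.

13°

The strike is 040° and the section trends 190°; the acute angle between them is β = 30°.
tan(apparent dip) = tan 24° · sin 30° = 0.2226
α = arctan(0.2226) = 12.55°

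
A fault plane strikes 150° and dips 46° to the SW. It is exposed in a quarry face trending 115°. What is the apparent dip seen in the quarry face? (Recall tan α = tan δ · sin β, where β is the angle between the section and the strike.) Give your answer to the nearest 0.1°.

The strike is 150° and the section trends 115°; the acute angle between them is β = 35°.
tan(apparent dip) = tan 46° · sin 35° = 0.5940
apparent dip = arctan 0.5940 = 30.71°

30.7°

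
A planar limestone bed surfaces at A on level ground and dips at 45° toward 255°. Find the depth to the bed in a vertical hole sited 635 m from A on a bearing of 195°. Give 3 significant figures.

318 m

The hole lies 60° from the dip direction, so the down-dip offset is 635 × cos 60° = 317.50 m.
Depth = down-dip offset × tan(dip) = 317.50 × tan 45° = 317.50 × 1.0000
Depth = 317.50 m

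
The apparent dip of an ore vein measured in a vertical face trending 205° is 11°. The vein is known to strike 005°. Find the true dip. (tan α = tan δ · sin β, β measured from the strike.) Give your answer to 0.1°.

29.6°

The section is 20° from the strike.
tan δ = tan α / sin β = tan 11° / sin 20° = 0.1944 / 0.3420 = 0.5683
δ = arctan(0.5683) = 29.61°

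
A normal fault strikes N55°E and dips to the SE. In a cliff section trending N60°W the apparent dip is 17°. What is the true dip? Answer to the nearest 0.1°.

18.6°

β = acute angle between strike N55°E and section N60°W = 65°.
tan δ = tan α / sin β = tan 17° / sin 65° = 0.3057 / 0.9063 = 0.3373
true dip = arctan 0.3373 = 18.64°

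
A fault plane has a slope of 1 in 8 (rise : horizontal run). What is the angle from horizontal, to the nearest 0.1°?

7.1°

tan θ = 1/8 = 0.1250
θ = arctan(0.1250) = 7.13°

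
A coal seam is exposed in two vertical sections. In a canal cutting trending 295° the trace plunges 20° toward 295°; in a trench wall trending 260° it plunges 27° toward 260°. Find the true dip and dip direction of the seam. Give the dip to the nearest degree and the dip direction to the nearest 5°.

Each apparent-dip line lies in the plane. As unit vectors (x east, y north, z up), v₁ plunges 20°→295° and v₂ plunges 27°→260°.
Cross product v₁ × v₂ gives the pole to the plane: n ∝ (-0.233, -0.087, 0.480).
True dip = arccos(n_z / |n|) = arccos(0.8880) = 27.4°.
Dip direction = azimuth of (n_x, n_y) = atan2(-0.233, -0.087) = 250°.

true dip 27°, dip direction 250°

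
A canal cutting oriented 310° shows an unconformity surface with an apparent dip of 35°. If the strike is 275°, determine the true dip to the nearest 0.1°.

50.7°

β = acute angle between strike 275° and section 310° = 35°.
tan(true dip) = tan 35° / sin 35° = 1.2208
δ = arctan(1.2208) = 50.68°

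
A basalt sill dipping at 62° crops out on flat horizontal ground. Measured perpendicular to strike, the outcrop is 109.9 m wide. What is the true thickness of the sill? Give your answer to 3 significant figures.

97.0 m

True thickness t = w · sin(dip) = 109.9 × sin 62°
t = 109.9 × 0.8829 = 97.036 m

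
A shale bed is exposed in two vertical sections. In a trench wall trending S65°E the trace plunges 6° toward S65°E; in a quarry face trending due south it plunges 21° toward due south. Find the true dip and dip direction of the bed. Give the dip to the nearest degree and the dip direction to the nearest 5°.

true dip 21°, dip direction 190°

The two traces are lines in the plane: v₁ = (sin 115°·cos 6°, cos 115°·cos 6°, −sin 6°), v₂ = (sin 180°·cos 21°, cos 180°·cos 21°, −sin 21°).
n = v₁ × v₂ = (-0.053, -0.323, 0.841) (taken with n_z > 0).
Dip δ = arctan(|n_h|/n_z) = arctan(0.327/0.841) = 21.3°.
Dip direction = atan2(-0.053, -0.323) = 189° (azimuth of n's horizontal projection).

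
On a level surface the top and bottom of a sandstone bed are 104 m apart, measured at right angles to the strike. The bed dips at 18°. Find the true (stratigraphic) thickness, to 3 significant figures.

32.1 m

True thickness t = w · sin(dip) = 104 × sin 18°
t = 104 × 0.3090 = 32.138 m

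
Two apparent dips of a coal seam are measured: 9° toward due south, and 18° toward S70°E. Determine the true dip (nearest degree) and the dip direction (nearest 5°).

true dip 18°, dip direction 120°

The two traces are lines in the plane: v₁ = (sin 180°·cos 9°, cos 180°·cos 9°, −sin 9°), v₂ = (sin 110°·cos 18°, cos 110°·cos 18°, −sin 18°).
Cross product v₁ × v₂ gives the pole to the plane: n ∝ (0.254, -0.140, 0.883).
Dip δ = arctan(|n_h|/n_z) = arctan(0.290/0.883) = 18.2°.
Dip direction = azimuth of (n_x, n_y) = atan2(0.254, -0.140) = 119°.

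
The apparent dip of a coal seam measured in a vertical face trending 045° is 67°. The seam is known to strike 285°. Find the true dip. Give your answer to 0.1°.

The section is 60° from the strike.
tan(true dip) = tan 67° / sin 60° = 2.7203
true dip = arctan 2.7203 = 69.82°

69.8°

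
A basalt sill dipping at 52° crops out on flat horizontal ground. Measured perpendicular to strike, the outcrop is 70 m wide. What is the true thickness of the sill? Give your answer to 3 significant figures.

55.2 m

True thickness t = w · sin(dip) = 70 × sin 52°
t = 70 × 0.7880 = 55.161 m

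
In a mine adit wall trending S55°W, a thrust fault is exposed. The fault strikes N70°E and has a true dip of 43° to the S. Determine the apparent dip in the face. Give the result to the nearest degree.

14°

The strike is N70°E and the section trends S55°W; the acute angle between them is β = 15°.
tan(apparent dip) = tan 43° · sin 15° = 0.2414
α = arctan(0.2414) = 13.57°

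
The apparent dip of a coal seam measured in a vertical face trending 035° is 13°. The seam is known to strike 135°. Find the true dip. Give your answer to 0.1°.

The section is 80° from the strike.
tan δ = tan α / sin β = tan 13° / sin 80° = 0.2309 / 0.9848 = 0.2344
δ = arctan(0.2344) = 13.19°

13.2°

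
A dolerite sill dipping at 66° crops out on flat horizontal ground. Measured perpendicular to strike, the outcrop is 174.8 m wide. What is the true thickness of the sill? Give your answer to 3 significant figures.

160 m

True thickness t = w · sin(dip) = 174.8 × sin 66°
t = 174.8 × 0.9135 = 159.688 m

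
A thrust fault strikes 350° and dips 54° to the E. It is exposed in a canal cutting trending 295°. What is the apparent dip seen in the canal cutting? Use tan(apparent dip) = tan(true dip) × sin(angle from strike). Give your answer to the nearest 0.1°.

48.4°

Angle between strike (350°) and section (295°): β = 55°.
tan α = tan 54° × sin 55° = 1.3764 × 0.8192 = 1.1275
apparent dip = arctan 1.1275 = 48.43°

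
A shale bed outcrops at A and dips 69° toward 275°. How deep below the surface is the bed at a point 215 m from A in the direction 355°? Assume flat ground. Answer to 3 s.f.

97.3 m

The hole lies 80° from the dip direction, so the down-dip offset is 215 × cos 80° = 37.33 m.
Depth = down-dip offset × tan(dip) = 37.33 × tan 69° = 37.33 × 2.6051
Depth = 97.26 m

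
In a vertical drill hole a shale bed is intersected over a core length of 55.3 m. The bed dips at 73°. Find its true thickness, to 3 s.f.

16.2 m

True thickness t = h · cos(dip) = 55.3 × cos 73°
t = 55.3 × 0.2924 = 16.168 m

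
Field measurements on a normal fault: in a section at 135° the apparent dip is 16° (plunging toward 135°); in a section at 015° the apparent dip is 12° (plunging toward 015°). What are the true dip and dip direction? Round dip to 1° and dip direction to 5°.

Each apparent-dip line lies in the plane. As unit vectors (x east, y north, z up), v₁ plunges 16°→135° and v₂ plunges 12°→015°.
Cross product v₁ × v₂ gives the pole to the plane: n ∝ (0.402, 0.072, 0.814).
True dip = arccos(n_z / |n|) = arccos(0.8940) = 26.6°.
Dip direction = atan2(0.402, 0.072) = 80° (azimuth of n's horizontal projection).

true dip 27°, dip direction 080°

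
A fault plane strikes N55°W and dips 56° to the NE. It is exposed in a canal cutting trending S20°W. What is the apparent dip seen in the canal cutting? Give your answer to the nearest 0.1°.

55.1°

Angle between strike (N55°W) and section (S20°W): β = 75°.
tan α = tan 56° × sin 75° = 1.4826 × 0.9659 = 1.4320
α = arctan(1.4320) = 55.07°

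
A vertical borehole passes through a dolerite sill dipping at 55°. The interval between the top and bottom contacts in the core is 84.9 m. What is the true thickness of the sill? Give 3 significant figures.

True thickness t = h · cos(dip) = 84.9 × cos 55°
t = 84.9 × 0.5736 = 48.697 m

48.7 m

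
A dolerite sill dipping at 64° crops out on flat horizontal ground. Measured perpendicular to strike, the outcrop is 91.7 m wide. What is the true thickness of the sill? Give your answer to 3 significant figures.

True thickness t = w · sin(dip) = 91.7 × sin 64°
t = 91.7 × 0.8988 = 82.419 m

82.4 m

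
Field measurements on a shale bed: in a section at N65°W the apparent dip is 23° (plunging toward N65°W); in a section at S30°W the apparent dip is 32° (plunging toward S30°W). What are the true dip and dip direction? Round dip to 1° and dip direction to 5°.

Each apparent-dip line lies in the plane. As unit vectors (x east, y north, z up), v₁ plunges 23°→N65°W and v₂ plunges 32°→S30°W.
Cross product v₁ × v₂ gives the pole to the plane: n ∝ (-0.493, -0.276, 0.778).
Dip δ = arctan(|n_h|/n_z) = arctan(0.565/0.778) = 36.0°.
Dip direction = atan2(-0.493, -0.276) = 241° (azimuth of n's horizontal projection).

true dip 36°, dip direction 240°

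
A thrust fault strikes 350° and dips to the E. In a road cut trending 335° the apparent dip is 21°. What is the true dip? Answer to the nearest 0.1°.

The section is 15° from the strike.
tan δ = tan α / sin β = tan 21° / sin 15° = 0.3839 / 0.2588 = 1.4831
true dip = arctan 1.4831 = 56.01°

56.0°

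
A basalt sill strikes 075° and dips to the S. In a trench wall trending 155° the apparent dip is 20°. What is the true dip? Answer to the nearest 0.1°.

20.3°

The section is 80° from the strike.
tan(true dip) = tan 20° / sin 80° = 0.3696
true dip = arctan 0.3696 = 20.28°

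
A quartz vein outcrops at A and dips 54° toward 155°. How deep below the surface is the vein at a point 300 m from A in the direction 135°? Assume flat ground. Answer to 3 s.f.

388 m

The hole lies 20° from the dip direction, so the down-dip offset is 300 × cos 20° = 281.91 m.
Depth = down-dip offset × tan(dip) = 281.91 × tan 54° = 281.91 × 1.3764
Depth = 388.01 m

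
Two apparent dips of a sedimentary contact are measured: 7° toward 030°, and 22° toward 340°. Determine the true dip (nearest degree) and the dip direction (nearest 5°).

Represent each trace as a vector plunging at its apparent dip toward its trend (east-north-up frame): v₁ = (0.496, 0.860, -0.122), v₂ = (-0.317, 0.871, -0.375).
n = v₁ × v₂ = (-0.216, 0.225, 0.705) (taken with n_z > 0).
True dip = arccos(n_z / |n|) = arccos(0.9147) = 23.8°.
The horizontal component of n points toward azimuth atan2(n_x, n_y) = 316°, the dip direction.

true dip 24°, dip direction 315°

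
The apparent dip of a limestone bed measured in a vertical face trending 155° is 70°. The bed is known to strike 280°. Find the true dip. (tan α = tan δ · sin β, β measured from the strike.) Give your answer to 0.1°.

The section is 55° from the strike.
tan δ = tan α / sin β = tan 70° / sin 55° = 2.7475 / 0.8192 = 3.3541
true dip = arctan 3.3541 = 73.40°

73.4°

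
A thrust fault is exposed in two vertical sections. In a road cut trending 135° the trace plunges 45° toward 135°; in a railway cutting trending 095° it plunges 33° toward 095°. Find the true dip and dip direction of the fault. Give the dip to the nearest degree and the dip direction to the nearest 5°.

true dip 45°, dip direction 145°

Represent each trace as a vector plunging at its apparent dip toward its trend (east-north-up frame): v₁ = (0.500, -0.500, -0.707), v₂ = (0.835, -0.073, -0.545).
The plane normal is n = v₁ × v₂ ∝ (0.221, -0.318, 0.381).
Dip δ = arctan(|n_h|/n_z) = arctan(0.387/0.381) = 45.5°.
The horizontal component of n points toward azimuth atan2(n_x, n_y) = 145°, the dip direction.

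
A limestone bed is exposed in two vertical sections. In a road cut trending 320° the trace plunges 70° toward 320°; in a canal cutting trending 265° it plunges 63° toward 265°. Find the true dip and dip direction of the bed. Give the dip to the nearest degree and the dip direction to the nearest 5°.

Each apparent-dip line lies in the plane. As unit vectors (x east, y north, z up), v₁ plunges 70°→320° and v₂ plunges 63°→265°.
The plane normal is n = v₁ × v₂ ∝ (-0.271, 0.229, 0.127).
tan δ = √(n_x²+n_y²)/n_z = 0.355/0.127, so δ = 70.3°.
Dip direction = azimuth of (n_x, n_y) = atan2(-0.271, 0.229) = 310°.

true dip 70°, dip direction 310°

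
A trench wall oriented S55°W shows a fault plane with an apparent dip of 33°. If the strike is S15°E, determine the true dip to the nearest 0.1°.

The section is 70° from the strike.
tan(true dip) = tan 33° / sin 70° = 0.6911
δ = arctan(0.6911) = 34.65°

34.6°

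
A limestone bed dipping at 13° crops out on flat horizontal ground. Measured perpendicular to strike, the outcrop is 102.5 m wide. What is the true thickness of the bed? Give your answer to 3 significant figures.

True thickness t = w · sin(dip) = 102.5 × sin 13°
t = 102.5 × 0.2250 = 23.057 m

23.1 m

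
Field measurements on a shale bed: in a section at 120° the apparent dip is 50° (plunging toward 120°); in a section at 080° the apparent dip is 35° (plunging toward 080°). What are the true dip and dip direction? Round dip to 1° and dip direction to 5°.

true dip 51°, dip direction 135°

Each apparent-dip line lies in the plane. As unit vectors (x east, y north, z up), v₁ plunges 50°→120° and v₂ plunges 35°→080°.
n = v₁ × v₂ = (0.293, -0.299, 0.338) (taken with n_z > 0).
Dip δ = arctan(|n_h|/n_z) = arctan(0.419/0.338) = 51.0°.
Dip direction = azimuth of (n_x, n_y) = atan2(0.293, -0.299) = 136°.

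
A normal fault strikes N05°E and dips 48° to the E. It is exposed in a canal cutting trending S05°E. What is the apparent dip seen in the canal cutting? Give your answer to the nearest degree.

11°

The strike is N05°E and the section trends S05°E; the acute angle between them is β = 10°.
tan(apparent dip) = tan 48° · sin 10° = 0.1929
apparent dip = arctan 0.1929 = 10.92°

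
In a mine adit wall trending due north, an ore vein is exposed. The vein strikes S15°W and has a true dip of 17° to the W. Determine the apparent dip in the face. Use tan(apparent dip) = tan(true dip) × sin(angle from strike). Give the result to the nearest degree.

Angle between strike (S15°W) and section (due north): β = 15°.
tan α = tan 17° × sin 15° = 0.3057 × 0.2588 = 0.0791
α = arctan(0.0791) = 4.52°

5°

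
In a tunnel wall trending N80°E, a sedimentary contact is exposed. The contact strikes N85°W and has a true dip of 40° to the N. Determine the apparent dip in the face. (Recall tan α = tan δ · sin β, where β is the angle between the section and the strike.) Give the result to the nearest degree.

Angle between strike (N85°W) and section (N80°E): β = 15°.
tan α = tan 40° × sin 15° = 0.8391 × 0.2588 = 0.2172
apparent dip = arctan 0.2172 = 12.25°

12°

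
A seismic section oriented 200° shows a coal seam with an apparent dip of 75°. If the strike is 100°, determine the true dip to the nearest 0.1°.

The section is 80° from the strike.
tan(true dip) = tan 75° / sin 80° = 3.7896
true dip = arctan 3.7896 = 75.22°

75.2°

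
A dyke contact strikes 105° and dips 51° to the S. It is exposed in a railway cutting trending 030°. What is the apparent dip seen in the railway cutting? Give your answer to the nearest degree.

Angle between strike (105°) and section (030°): β = 75°.
tan(apparent dip) = tan 51° · sin 75° = 1.1928
α = arctan(1.1928) = 50.03°

50°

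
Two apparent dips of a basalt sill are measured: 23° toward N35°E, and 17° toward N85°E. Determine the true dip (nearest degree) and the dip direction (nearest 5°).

The two traces are lines in the plane: v₁ = (sin 35°·cos 23°, cos 35°·cos 23°, −sin 23°), v₂ = (sin 85°·cos 17°, cos 85°·cos 17°, −sin 17°).
The plane normal is n = v₁ × v₂ ∝ (0.188, 0.218, 0.674).
True dip = arccos(n_z / |n|) = arccos(0.9198) = 23.1°.
Dip direction = atan2(0.188, 0.218) = 41° (azimuth of n's horizontal projection).

true dip 23°, dip direction 040°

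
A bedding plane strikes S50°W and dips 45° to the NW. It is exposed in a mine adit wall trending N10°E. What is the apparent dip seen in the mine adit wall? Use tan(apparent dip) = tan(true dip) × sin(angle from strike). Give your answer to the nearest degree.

33°

The strike is S50°W and the section trends N10°E; the acute angle between them is β = 40°.
tan(apparent dip) = tan 45° · sin 40° = 0.6428
α = arctan(0.6428) = 32.73°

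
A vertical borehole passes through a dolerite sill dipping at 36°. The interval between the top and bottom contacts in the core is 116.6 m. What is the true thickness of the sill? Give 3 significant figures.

94.3 m

True thickness t = h · cos(dip) = 116.6 × cos 36°
t = 116.6 × 0.8090 = 94.331 m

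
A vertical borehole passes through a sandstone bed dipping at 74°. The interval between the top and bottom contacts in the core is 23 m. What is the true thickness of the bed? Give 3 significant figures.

True thickness t = h · cos(dip) = 23 × cos 74°
t = 23 × 0.2756 = 6.340 m

6.34 m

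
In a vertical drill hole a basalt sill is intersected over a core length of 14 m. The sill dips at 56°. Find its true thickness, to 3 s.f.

True thickness t = h · cos(dip) = 14 × cos 56°
t = 14 × 0.5592 = 7.829 m

7.83 m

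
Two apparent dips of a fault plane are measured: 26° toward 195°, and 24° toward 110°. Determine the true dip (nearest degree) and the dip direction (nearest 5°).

true dip 32°, dip direction 155°

Represent each trace as a vector plunging at its apparent dip toward its trend (east-north-up frame): v₁ = (-0.233, -0.868, -0.438), v₂ = (0.858, -0.312, -0.407).
n = v₁ × v₂ = (0.216, -0.471, 0.818) (taken with n_z > 0).
True dip = arccos(n_z / |n|) = arccos(0.8448) = 32.4°.
Dip direction = azimuth of (n_x, n_y) = atan2(0.216, -0.471) = 155°.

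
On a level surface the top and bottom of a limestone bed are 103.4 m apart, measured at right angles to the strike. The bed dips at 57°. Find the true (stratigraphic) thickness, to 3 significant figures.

True thickness t = w · sin(dip) = 103.4 × sin 57°
t = 103.4 × 0.8387 = 86.719 m

86.7 m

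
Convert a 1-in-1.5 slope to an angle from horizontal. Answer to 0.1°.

33.7°

tan θ = 1/1.5 = 0.6667
θ = arctan(0.6667) = 33.69°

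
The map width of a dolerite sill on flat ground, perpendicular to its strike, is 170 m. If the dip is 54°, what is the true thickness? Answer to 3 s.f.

True thickness t = w · sin(dip) = 170 × sin 54°
t = 170 × 0.8090 = 137.533 m

138 m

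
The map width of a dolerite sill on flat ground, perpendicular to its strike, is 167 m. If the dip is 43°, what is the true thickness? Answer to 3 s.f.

True thickness t = w · sin(dip) = 167 × sin 43°
t = 167 × 0.6820 = 113.894 m

114 m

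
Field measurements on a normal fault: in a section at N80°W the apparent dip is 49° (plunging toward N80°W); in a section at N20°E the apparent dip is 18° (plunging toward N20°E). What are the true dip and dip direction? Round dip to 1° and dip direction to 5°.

true dip 52°, dip direction 305°

Each apparent-dip line lies in the plane. As unit vectors (x east, y north, z up), v₁ plunges 49°→N80°W and v₂ plunges 18°→N20°E.
Cross product v₁ × v₂ gives the pole to the plane: n ∝ (-0.639, 0.445, 0.614).
True dip = arccos(n_z / |n|) = arccos(0.6193) = 51.7°.
The horizontal component of n points toward azimuth atan2(n_x, n_y) = 305°, the dip direction.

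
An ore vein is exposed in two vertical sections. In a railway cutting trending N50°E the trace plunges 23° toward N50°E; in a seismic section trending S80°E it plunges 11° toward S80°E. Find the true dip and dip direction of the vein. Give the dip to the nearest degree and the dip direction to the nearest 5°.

true dip 24°, dip direction 035°

Each apparent-dip line lies in the plane. As unit vectors (x east, y north, z up), v₁ plunges 23°→N50°E and v₂ plunges 11°→S80°E.
n = v₁ × v₂ = (0.180, 0.243, 0.692) (taken with n_z > 0).
Dip δ = arctan(|n_h|/n_z) = arctan(0.302/0.692) = 23.6°.
Dip direction = atan2(0.180, 0.243) = 36° (azimuth of n's horizontal projection).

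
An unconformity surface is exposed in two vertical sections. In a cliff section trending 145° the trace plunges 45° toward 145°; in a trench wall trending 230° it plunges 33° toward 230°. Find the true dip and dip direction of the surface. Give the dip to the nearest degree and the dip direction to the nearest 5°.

The two traces are lines in the plane: v₁ = (sin 145°·cos 45°, cos 145°·cos 45°, −sin 45°), v₂ = (sin 230°·cos 33°, cos 230°·cos 33°, −sin 33°).
The plane normal is n = v₁ × v₂ ∝ (0.066, -0.675, 0.591).
True dip = arccos(n_z / |n|) = arccos(0.6567) = 48.9°.
Dip direction = atan2(0.066, -0.675) = 174° (azimuth of n's horizontal projection).

true dip 49°, dip direction 175°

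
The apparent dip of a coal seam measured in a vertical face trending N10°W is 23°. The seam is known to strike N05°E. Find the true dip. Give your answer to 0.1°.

The section is 15° from the strike.
tan(true dip) = tan 23° / sin 15° = 1.6400
δ = arctan(1.6400) = 58.63°

58.6°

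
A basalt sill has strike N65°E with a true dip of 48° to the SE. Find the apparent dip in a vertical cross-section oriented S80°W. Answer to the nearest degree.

16°

The section lies 15° from the strike.
tan α = tan 48° × sin 15° = 1.1106 × 0.2588 = 0.2874
α = arctan(0.2874) = 16.04°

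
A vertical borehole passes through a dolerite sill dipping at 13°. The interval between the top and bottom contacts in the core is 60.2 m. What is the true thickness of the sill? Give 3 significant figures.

True thickness t = h · cos(dip) = 60.2 × cos 13°
t = 60.2 × 0.9744 = 58.657 m

58.7 m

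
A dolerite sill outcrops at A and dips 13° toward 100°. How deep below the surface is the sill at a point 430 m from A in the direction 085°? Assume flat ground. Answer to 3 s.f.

The hole lies 15° from the dip direction, so the down-dip offset is 430 × cos 15° = 415.35 m.
Depth = down-dip offset × tan(dip) = 415.35 × tan 13° = 415.35 × 0.2309
Depth = 95.89 m

95.9 m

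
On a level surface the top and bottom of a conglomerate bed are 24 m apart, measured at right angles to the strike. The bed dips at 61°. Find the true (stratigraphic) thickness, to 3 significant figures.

21.0 m

True thickness t = w · sin(dip) = 24 × sin 61°
t = 24 × 0.8746 = 20.991 m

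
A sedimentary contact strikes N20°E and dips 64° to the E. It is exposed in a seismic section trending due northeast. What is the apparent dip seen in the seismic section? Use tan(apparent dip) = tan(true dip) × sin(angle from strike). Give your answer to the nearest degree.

The section lies 25° from the strike.
tan(apparent dip) = tan 64° · sin 25° = 0.8665
α = arctan(0.8665) = 40.91°

41°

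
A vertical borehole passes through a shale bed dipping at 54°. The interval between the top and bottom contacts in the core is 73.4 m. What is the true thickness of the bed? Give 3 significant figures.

True thickness t = h · cos(dip) = 73.4 × cos 54°
t = 73.4 × 0.5878 = 43.143 m

43.1 m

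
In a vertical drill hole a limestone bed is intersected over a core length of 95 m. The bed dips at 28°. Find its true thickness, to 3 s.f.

True thickness t = h · cos(dip) = 95 × cos 28°
t = 95 × 0.8829 = 83.880 m

83.9 m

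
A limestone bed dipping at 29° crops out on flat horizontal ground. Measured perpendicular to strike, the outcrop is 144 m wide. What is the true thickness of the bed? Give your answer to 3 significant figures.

69.8 m

True thickness t = w · sin(dip) = 144 × sin 29°
t = 144 × 0.4848 = 69.813 m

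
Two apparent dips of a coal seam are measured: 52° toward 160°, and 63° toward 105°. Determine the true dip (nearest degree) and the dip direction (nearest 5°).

true dip 63°, dip direction 110°

Represent each trace as a vector plunging at its apparent dip toward its trend (east-north-up frame): v₁ = (0.211, -0.579, -0.788), v₂ = (0.439, -0.118, -0.891).
n = v₁ × v₂ = (0.423, -0.158, 0.229) (taken with n_z > 0).
True dip = arccos(n_z / |n|) = arccos(0.4523) = 63.1°.
Dip direction = azimuth of (n_x, n_y) = atan2(0.423, -0.158) = 110°.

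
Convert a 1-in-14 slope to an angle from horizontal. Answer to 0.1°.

4.1°

tan θ = 1/14 = 0.0714
θ = arctan(0.0714) = 4.09°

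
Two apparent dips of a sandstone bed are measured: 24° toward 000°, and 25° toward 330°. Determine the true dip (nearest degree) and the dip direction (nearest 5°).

Each apparent-dip line lies in the plane. As unit vectors (x east, y north, z up), v₁ plunges 24°→000° and v₂ plunges 25°→330°.
n = v₁ × v₂ = (-0.067, 0.184, 0.414) (taken with n_z > 0).
True dip = arccos(n_z / |n|) = arccos(0.9038) = 25.3°.
Dip direction = azimuth of (n_x, n_y) = atan2(-0.067, 0.184) = 340°.

true dip 25°, dip direction 340°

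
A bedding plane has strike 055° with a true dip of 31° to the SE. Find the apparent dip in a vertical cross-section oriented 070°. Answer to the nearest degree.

Angle between strike (055°) and section (070°): β = 15°.
tan(apparent dip) = tan 31° · sin 15° = 0.1555
α = arctan(0.1555) = 8.84°

9°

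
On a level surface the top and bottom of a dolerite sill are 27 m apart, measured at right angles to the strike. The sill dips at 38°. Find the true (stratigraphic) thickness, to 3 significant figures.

True thickness t = w · sin(dip) = 27 × sin 38°
t = 27 × 0.6157 = 16.623 m

16.6 m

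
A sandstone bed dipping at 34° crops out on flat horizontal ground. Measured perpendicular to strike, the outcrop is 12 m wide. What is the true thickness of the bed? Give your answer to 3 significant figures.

6.71 m

True thickness t = w · sin(dip) = 12 × sin 34°
t = 12 × 0.5592 = 6.710 m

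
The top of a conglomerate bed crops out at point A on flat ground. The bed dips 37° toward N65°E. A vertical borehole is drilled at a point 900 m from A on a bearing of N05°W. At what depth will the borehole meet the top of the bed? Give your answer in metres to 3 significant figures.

The hole lies 70° from the dip direction, so the down-dip offset is 900 × cos 70° = 307.82 m.
Depth = down-dip offset × tan(dip) = 307.82 × tan 37° = 307.82 × 0.7536
Depth = 231.96 m

232 m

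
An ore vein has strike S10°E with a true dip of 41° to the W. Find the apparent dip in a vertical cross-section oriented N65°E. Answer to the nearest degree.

40°

Angle between strike (S10°E) and section (N65°E): β = 75°.
tan α = tan 41° × sin 75° = 0.8693 × 0.9659 = 0.8397
α = arctan(0.8397) = 40.02°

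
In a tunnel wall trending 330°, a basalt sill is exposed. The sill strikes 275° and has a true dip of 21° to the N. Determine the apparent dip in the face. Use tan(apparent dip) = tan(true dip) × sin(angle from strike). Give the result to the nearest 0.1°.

Angle between strike (275°) and section (330°): β = 55°.
tan(apparent dip) = tan 21° · sin 55° = 0.3144
apparent dip = arctan 0.3144 = 17.46°

17.5°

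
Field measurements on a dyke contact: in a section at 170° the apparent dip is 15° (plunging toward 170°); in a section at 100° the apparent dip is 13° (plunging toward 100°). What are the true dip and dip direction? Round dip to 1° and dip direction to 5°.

Represent each trace as a vector plunging at its apparent dip toward its trend (east-north-up frame): v₁ = (0.168, -0.951, -0.259), v₂ = (0.960, -0.169, -0.225).
n = v₁ × v₂ = (0.170, -0.211, 0.884) (taken with n_z > 0).
tan δ = √(n_x²+n_y²)/n_z = 0.271/0.884, so δ = 17.0°.
The horizontal component of n points toward azimuth atan2(n_x, n_y) = 141°, the dip direction.

true dip 17°, dip direction 140°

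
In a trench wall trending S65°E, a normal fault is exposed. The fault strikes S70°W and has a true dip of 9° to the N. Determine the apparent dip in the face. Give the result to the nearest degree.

Angle between strike (S70°W) and section (S65°E): β = 45°.
tan α = tan 9° × sin 45° = 0.1584 × 0.7071 = 0.1120
α = arctan(0.1120) = 6.39°

6°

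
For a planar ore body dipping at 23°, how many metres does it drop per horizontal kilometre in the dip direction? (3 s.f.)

drop per km = 1000 × tan 23° = 1000 × 0.4245

424 m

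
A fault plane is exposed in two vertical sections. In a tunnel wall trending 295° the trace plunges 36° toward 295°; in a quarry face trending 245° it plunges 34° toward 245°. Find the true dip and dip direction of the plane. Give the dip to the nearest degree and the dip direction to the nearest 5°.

true dip 38°, dip direction 275°

The two traces are lines in the plane: v₁ = (sin 295°·cos 36°, cos 295°·cos 36°, −sin 36°), v₂ = (sin 245°·cos 34°, cos 245°·cos 34°, −sin 34°).
The plane normal is n = v₁ × v₂ ∝ (-0.397, 0.032, 0.514).
Dip δ = arctan(|n_h|/n_z) = arctan(0.398/0.514) = 37.8°.
Dip direction = atan2(-0.397, 0.032) = 275° (azimuth of n's horizontal projection).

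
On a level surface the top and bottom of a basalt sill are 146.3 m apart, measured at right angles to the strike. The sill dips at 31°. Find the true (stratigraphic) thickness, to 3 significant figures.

True thickness t = w · sin(dip) = 146.3 × sin 31°
t = 146.3 × 0.5150 = 75.350 m

75.4 m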